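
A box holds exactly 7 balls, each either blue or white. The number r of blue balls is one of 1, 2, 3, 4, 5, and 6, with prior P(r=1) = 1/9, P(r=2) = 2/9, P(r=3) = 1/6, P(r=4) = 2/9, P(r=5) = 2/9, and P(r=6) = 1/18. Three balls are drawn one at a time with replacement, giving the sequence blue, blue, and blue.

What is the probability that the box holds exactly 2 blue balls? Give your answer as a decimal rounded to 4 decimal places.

Compute the likelihood of the observed sequence for each case: P(data | r = 1) = (1/7)(1/7)(1/7) = 0.0029155; P(data | r = 2) = (2/7)(2/7)(2/7) = 0.023324; P(data | r = 3) = (3/7)(3/7)(3/7) = 0.078717; P(data | r = 4) = (4/7)(4/7)(4/7) = 0.18659; P(data | r = 5) = (5/7)(5/7)(5/7) = 0.36443; P(data | r = 6) = (6/7)(6/7)(6/7) = 0.62974.
The prior-weighted likelihoods are 1/9 · 0.0029155 = 0.00032394, 2/9 · 0.023324 = 0.005183, 1/6 · 0.078717 = 0.01312, 2/9 · 0.18659 = 0.041464, 2/9 · 0.36443 = 0.080985, 1/18 · 0.62974 = 0.034985; with total 0.17606.
By Bayes' rule, P(r = 2 | data) = (0.005183) / (0.17606) = 0.029439.

0.0294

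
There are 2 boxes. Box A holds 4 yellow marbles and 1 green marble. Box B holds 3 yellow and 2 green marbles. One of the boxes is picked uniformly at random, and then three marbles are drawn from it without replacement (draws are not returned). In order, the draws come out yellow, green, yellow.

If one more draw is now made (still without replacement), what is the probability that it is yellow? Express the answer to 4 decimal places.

For each hypothesis, P(data | H) works out to: P(data | box A) = (4/5)(1/4)(3/3) = 1/5; P(data | box B) = (3/5)(2/4)(2/3) = 1/5.
Weighting by the prior gives 1/2 · 1/5 = 1/10, 1/2 · 1/5 = 1/10; these sum to 1/5.
The posterior is then P(box A | data) = 1/2, P(box B | data) = 1/2.
So P(yellow next | data) = Σ P(yellow next | H) P(H | data) = (1)(1/2) + (1/2)(1/2) = 3/4.

0.7500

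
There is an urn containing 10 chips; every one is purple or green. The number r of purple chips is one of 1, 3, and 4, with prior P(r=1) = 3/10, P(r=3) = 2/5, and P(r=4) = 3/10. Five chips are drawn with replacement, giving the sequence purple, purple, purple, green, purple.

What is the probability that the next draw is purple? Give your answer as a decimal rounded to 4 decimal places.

Compute the likelihood of the observed sequence for each case: P(data | r = 1) = (1/10)(1/10)(1/10)(9/10)(1/10) = 9e-05; P(data | r = 3) = (3/10)(3/10)(3/10)(7/10)(3/10) = 0.00567; P(data | r = 4) = (4/10)(4/10)(4/10)(6/10)(4/10) = 0.01536.
Multiplying each by its prior: 3/10 · 9e-05 = 2.7e-05, 2/5 · 0.00567 = 0.002268, 3/10 · 0.01536 = 0.004608; with total 0.006903.
Normalising, the posterior is P(r = 1 | data) = 0.0039113, P(r = 3 | data) = 0.32855, P(r = 4 | data) = 0.66754.
Averaging over the posterior, P(purple next | data) = (1/10)(0.0039113) + (3/10)(0.32855) + (2/5)(0.66754) = 0.36597.

0.3660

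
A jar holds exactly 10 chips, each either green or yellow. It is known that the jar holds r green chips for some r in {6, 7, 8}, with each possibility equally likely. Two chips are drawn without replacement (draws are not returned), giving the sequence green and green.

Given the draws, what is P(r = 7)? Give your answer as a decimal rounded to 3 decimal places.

Under each hypothesis, the probability of the observed sequence is: P(data | r = 6) = (6/10)(5/9) = 1/3; P(data | r = 7) = (7/10)(6/9) = 7/15; P(data | r = 8) = (8/10)(7/9) = 28/45.
Weighting by the prior gives 1/3 · 1/3 = 1/9, 1/3 · 7/15 = 7/45, 1/3 · 28/45 = 28/135; summing to 64/135.
So P(r = 7 | data) = (7/45) / (64/135) = 21/64.

0.328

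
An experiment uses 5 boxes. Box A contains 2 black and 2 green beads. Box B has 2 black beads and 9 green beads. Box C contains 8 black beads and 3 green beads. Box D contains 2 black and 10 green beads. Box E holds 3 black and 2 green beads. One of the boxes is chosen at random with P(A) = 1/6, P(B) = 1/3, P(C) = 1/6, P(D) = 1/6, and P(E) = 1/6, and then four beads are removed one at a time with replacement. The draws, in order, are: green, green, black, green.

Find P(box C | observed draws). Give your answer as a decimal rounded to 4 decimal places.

0.0359

Compute the likelihood of the observed sequence for each case: P(data | box A) = (2/4)(2/4)(2/4)(2/4) = 0.0625; P(data | box B) = (9/11)(9/11)(2/11)(9/11) = 0.099583; P(data | box C) = (3/11)(3/11)(8/11)(3/11) = 0.014753; P(data | box D) = (10/12)(10/12)(2/12)(10/12) = 0.096451; P(data | box E) = (2/5)(2/5)(3/5)(2/5) = 0.0384.
Multiplying each by its prior: 1/6 · 0.0625 = 0.010417, 1/3 · 0.099583 = 0.033194, 1/6 · 0.014753 = 0.0024588, 1/6 · 0.096451 = 0.016075, 1/6 · 0.0384 = 0.0064; with total 0.068545.
Therefore the posterior P(box C | data) = (0.0024588) / (0.068545) = 0.035872.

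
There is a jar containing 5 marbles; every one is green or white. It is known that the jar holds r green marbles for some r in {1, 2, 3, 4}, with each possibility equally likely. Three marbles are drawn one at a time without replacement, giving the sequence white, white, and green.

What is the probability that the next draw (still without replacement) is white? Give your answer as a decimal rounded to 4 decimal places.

0.6000

For each hypothesis, P(data | H) works out to: P(data | r = 1) = (4/5)(3/4)(1/3) = 1/5; P(data | r = 2) = (3/5)(2/4)(2/3) = 1/5; P(data | r = 3) = (2/5)(1/4)(3/3) = 1/10; P(data | r = 4) = (1/5)(0/4) = 0.
The prior-weighted likelihoods are 1/4 · 1/5 = 1/20, 1/4 · 1/5 = 1/20, 1/4 · 1/10 = 1/40, 1/4 · 0 = 0; these sum to 1/8.
Normalising, the posterior is P(r = 1 | data) = 2/5, P(r = 2 | data) = 2/5, P(r = 3 | data) = 1/5, P(r = 4 | data) = 0.
Averaging over the posterior, P(white next | data) = (1)(2/5) + (1/2)(2/5) + (0)(1/5) = 3/5.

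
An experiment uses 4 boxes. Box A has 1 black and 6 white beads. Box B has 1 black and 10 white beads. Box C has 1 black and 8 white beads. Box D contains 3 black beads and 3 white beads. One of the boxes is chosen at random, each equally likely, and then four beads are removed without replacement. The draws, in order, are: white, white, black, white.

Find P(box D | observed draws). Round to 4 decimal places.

Compute the likelihood of the observed sequence for each case: P(data | box A) = (6/7)(5/6)(1/5)(4/4) = 0.14286; P(data | box B) = (10/11)(9/10)(1/9)(8/8) = 0.090909; P(data | box C) = (8/9)(7/8)(1/7)(6/6) = 0.11111; P(data | box D) = (3/6)(2/5)(3/4)(1/3) = 0.05.
The prior-weighted likelihoods are 1/4 · 0.14286 = 0.035714, 1/4 · 0.090909 = 0.022727, 1/4 · 0.11111 = 0.027778, 1/4 · 0.05 = 0.0125; these sum to 0.098719.
Hence P(box D | data) = (0.0125) / (0.098719) = 0.12662.

0.1266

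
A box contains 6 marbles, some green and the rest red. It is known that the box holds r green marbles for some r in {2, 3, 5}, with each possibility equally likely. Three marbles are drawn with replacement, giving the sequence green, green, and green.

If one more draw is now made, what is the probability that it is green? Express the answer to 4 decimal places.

0.7521

For each hypothesis, P(data | H) works out to: P(data | r = 2) = (2/6)(2/6)(2/6) = 1/27; P(data | r = 3) = (3/6)(3/6)(3/6) = 1/8; P(data | r = 5) = (5/6)(5/6)(5/6) = 125/216.
Multiplying each by its prior: 1/3 · 1/27 = 1/81, 1/3 · 1/8 = 1/24, 1/3 · 125/216 = 125/648; summing to 20/81.
Dividing through by the total gives posterior P(r = 2 | data) = 1/20, P(r = 3 | data) = 27/160, P(r = 5 | data) = 25/32.
Averaging over the posterior, P(green next | data) = (1/3)(1/20) + (1/2)(27/160) + (5/6)(25/32) = 361/480.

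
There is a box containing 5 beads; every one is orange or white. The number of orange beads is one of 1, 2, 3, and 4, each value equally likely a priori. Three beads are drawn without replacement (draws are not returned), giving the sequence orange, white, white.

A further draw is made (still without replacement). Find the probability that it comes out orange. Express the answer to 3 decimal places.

Under each hypothesis, the probability of the observed sequence is: P(data | r = 1) = (1/5)(4/4)(3/3) = 1/5; P(data | r = 2) = (2/5)(3/4)(2/3) = 1/5; P(data | r = 3) = (3/5)(2/4)(1/3) = 1/10; P(data | r = 4) = (4/5)(1/4)(0/3) = 0.
The prior-weighted likelihoods are 1/4 · 1/5 = 1/20, 1/4 · 1/5 = 1/20, 1/4 · 1/10 = 1/40, 1/4 · 0 = 0; summing to 1/8.
Normalising, the posterior is P(r = 1 | data) = 2/5, P(r = 2 | data) = 2/5, P(r = 3 | data) = 1/5, P(r = 4 | data) = 0.
The predictive probability is P(orange next | data) = (0)(2/5) + (1/2)(2/5) + (1)(1/5) = 2/5.

0.400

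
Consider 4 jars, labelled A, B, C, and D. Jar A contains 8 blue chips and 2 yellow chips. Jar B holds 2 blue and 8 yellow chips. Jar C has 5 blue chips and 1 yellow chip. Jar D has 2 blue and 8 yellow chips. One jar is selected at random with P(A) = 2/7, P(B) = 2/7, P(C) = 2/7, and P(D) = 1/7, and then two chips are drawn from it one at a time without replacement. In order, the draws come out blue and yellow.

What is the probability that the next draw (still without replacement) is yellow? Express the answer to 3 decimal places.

For each hypothesis, P(data | H) works out to: P(data | jar A) = (8/10)(2/9) = 8/45; P(data | jar B) = (2/10)(8/9) = 8/45; P(data | jar C) = (5/6)(1/5) = 1/6; P(data | jar D) = (2/10)(8/9) = 8/45.
Multiplying each by its prior: 2/7 · 8/45 = 16/315, 2/7 · 8/45 = 16/315, 2/7 · 1/6 = 1/21, 1/7 · 8/45 = 8/315; these sum to 11/63.
Dividing through by the total gives posterior P(jar A | data) = 16/55, P(jar B | data) = 16/55, P(jar C | data) = 3/11, P(jar D | data) = 8/55.
So P(yellow next | data) = Σ P(yellow next | H) P(H | data) = (1/8)(16/55) + (7/8)(16/55) + (0)(3/11) + (7/8)(8/55) = 23/55.

0.418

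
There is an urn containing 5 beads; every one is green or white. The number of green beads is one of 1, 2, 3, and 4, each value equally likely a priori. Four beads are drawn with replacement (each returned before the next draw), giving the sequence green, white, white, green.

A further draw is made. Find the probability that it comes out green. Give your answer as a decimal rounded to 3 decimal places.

0.500

For each hypothesis, P(data | H) works out to: P(data | r = 1) = (1/5)(4/5)(4/5)(1/5) = 16/625; P(data | r = 2) = (2/5)(3/5)(3/5)(2/5) = 36/625; P(data | r = 3) = (3/5)(2/5)(2/5)(3/5) = 36/625; P(data | r = 4) = (4/5)(1/5)(1/5)(4/5) = 16/625.
The prior-weighted likelihoods are 1/4 · 16/625 = 4/625, 1/4 · 36/625 = 9/625, 1/4 · 36/625 = 9/625, 1/4 · 16/625 = 4/625; these sum to 26/625.
Dividing through by the total gives posterior P(r = 1 | data) = 2/13, P(r = 2 | data) = 9/26, P(r = 3 | data) = 9/26, P(r = 4 | data) = 2/13.
The predictive probability is P(green next | data) = (1/5)(2/13) + (2/5)(9/26) + (3/5)(9/26) + (4/5)(2/13) = 1/2.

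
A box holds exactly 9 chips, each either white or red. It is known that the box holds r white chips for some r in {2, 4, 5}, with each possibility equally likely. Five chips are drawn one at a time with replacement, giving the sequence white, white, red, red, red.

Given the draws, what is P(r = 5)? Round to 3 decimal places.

0.322

The likelihood of the observed sequence under each hypothesis: P(data | r = 2) = (2/9)(2/9)(7/9)(7/9)(7/9) = 0.023235; P(data | r = 4) = (4/9)(4/9)(5/9)(5/9)(5/9) = 0.03387; P(data | r = 5) = (5/9)(5/9)(4/9)(4/9)(4/9) = 0.027096.
The prior-weighted likelihoods are 1/3 · 0.023235 = 0.007745, 1/3 · 0.03387 = 0.01129, 1/3 · 0.027096 = 0.009032; these sum to 0.028067.
By Bayes' rule, P(r = 5 | data) = (0.009032) / (0.028067) = 0.3218.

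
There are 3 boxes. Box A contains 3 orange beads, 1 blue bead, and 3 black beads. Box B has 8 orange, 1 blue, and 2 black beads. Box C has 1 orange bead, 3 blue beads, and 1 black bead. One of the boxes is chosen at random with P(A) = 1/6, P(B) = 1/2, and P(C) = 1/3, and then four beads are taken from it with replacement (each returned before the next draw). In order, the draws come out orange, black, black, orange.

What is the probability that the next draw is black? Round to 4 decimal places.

0.2756

Under each hypothesis, the probability of the observed sequence is: P(data | box A) = (3/7)(3/7)(3/7)(3/7) = 0.033736; P(data | box B) = (8/11)(2/11)(2/11)(8/11) = 0.017485; P(data | box C) = (1/5)(1/5)(1/5)(1/5) = 0.0016.
Weighting by the prior gives 1/6 · 0.033736 = 0.0056227, 1/2 · 0.017485 = 0.0087426, 1/3 · 0.0016 = 0.00053333; these sum to 0.014899.
Dividing through by the total gives posterior P(box A | data) = 0.3774, P(box B | data) = 0.58681, P(box C | data) = 0.035798.
So P(black next | data) = Σ P(black next | H) P(H | data) = (3/7)(0.3774) + (2/11)(0.58681) + (1/5)(0.035798) = 0.27559.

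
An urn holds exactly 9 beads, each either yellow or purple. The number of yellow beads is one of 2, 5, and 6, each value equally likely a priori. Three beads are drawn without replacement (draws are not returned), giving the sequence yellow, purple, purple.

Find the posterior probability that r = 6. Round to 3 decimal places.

0.200

For each hypothesis, P(data | H) works out to: P(data | r = 2) = (2/9)(7/8)(6/7) = 1/6; P(data | r = 5) = (5/9)(4/8)(3/7) = 5/42; P(data | r = 6) = (6/9)(3/8)(2/7) = 1/14.
The prior-weighted likelihoods are 1/3 · 1/6 = 1/18, 1/3 · 5/42 = 5/126, 1/3 · 1/14 = 1/42; these sum to 5/42.
So P(r = 6 | data) = (1/42) / (5/42) = 1/5.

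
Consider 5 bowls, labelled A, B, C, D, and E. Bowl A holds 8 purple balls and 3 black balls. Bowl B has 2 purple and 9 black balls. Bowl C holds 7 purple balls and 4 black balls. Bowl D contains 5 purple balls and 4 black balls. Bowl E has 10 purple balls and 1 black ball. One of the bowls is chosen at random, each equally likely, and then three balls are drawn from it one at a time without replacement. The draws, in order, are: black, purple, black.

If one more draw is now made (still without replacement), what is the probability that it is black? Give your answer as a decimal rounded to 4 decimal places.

0.4882

Under each hypothesis, the probability of the observed sequence is: P(data | bowl A) = (3/11)(8/10)(2/9) = 0.048485; P(data | bowl B) = (9/11)(2/10)(8/9) = 0.14545; P(data | bowl C) = (4/11)(7/10)(3/9) = 0.084848; P(data | bowl D) = (4/9)(5/8)(3/7) = 0.11905; P(data | bowl E) = (1/11)(10/10)(0/9) = 0.
The prior-weighted likelihoods are 1/5 · 0.048485 = 0.009697, 1/5 · 0.14545 = 0.029091, 1/5 · 0.084848 = 0.01697, 1/5 · 0.11905 = 0.02381, 1/5 · 0 = 0; these sum to 0.079567.
Normalising, the posterior is P(bowl A | data) = 0.12187, P(bowl B | data) = 0.36561, P(bowl C | data) = 0.21328, P(bowl D | data) = 0.29924, P(bowl E | data) = 0.
So P(black next | data) = Σ P(black next | H) P(H | data) = (1/8)(0.12187) + (7/8)(0.36561) + (1/4)(0.21328) + (1/3)(0.29924) = 0.48821.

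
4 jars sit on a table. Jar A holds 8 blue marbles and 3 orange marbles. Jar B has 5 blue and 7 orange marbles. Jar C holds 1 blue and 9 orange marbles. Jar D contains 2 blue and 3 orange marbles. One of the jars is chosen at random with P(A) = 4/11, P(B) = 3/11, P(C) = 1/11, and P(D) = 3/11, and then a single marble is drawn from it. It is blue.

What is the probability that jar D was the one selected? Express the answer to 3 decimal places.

0.220

For each hypothesis, P(data | H) works out to: P(data | jar A) = (8/11) = 0.72727; P(data | jar B) = (5/12) = 0.41667; P(data | jar C) = (1/10) = 0.1; P(data | jar D) = (2/5) = 0.4.
Weighting by the prior gives 4/11 · 0.72727 = 0.26446, 3/11 · 0.41667 = 0.11364, 1/11 · 0.1 = 0.0090909, 3/11 · 0.4 = 0.10909; summing to 0.49628.
So P(jar D | data) = (0.10909) / (0.49628) = 0.21982.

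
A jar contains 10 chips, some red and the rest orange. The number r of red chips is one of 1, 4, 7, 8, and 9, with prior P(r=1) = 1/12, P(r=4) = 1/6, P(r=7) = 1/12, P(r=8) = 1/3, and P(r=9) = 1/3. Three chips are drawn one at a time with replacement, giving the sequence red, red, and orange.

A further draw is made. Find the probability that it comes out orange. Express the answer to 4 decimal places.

0.2552

Compute the likelihood of the observed sequence for each case: P(data | r = 1) = (1/10)(1/10)(9/10) = 0.009; P(data | r = 4) = (4/10)(4/10)(6/10) = 0.096; P(data | r = 7) = (7/10)(7/10)(3/10) = 0.147; P(data | r = 8) = (8/10)(8/10)(2/10) = 0.128; P(data | r = 9) = (9/10)(9/10)(1/10) = 0.081.
Multiplying each by its prior: 1/12 · 0.009 = 0.00075, 1/6 · 0.096 = 0.016, 1/12 · 0.147 = 0.01225, 1/3 · 0.128 = 0.042667, 1/3 · 0.081 = 0.027; these sum to 0.098667.
Dividing through by the total gives posterior P(r = 1 | data) = 0.0076014, P(r = 4 | data) = 0.16216, P(r = 7 | data) = 0.12416, P(r = 8 | data) = 0.43243, P(r = 9 | data) = 0.27365.
So P(orange next | data) = Σ P(orange next | H) P(H | data) = (9/10)(0.0076014) + (3/5)(0.16216) + (3/10)(0.12416) + (1/5)(0.43243) + (1/10)(0.27365) = 0.25524.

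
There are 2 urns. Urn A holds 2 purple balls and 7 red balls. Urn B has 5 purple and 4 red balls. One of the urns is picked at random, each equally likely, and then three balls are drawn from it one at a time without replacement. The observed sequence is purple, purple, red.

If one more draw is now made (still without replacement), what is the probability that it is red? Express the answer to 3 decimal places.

0.574

Under each hypothesis, the probability of the observed sequence is: P(data | urn A) = (2/9)(1/8)(7/7) = 1/36; P(data | urn B) = (5/9)(4/8)(4/7) = 10/63.
Multiplying each by its prior: 1/2 · 1/36 = 1/72, 1/2 · 10/63 = 5/63; with total 47/504.
The posterior is then P(urn A | data) = 7/47, P(urn B | data) = 40/47.
So P(red next | data) = Σ P(red next | H) P(H | data) = (1)(7/47) + (1/2)(40/47) = 27/47.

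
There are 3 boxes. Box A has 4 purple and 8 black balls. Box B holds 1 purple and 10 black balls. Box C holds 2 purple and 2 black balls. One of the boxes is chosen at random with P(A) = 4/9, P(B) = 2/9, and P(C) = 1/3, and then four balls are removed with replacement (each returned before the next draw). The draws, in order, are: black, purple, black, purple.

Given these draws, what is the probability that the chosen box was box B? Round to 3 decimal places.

0.034

Compute the likelihood of the observed sequence for each case: P(data | box A) = (8/12)(4/12)(8/12)(4/12) = 0.049383; P(data | box B) = (10/11)(1/11)(10/11)(1/11) = 0.0068301; P(data | box C) = (2/4)(2/4)(2/4)(2/4) = 0.0625.
The prior-weighted likelihoods are 4/9 · 0.049383 = 0.021948, 2/9 · 0.0068301 = 0.0015178, 1/3 · 0.0625 = 0.020833; these sum to 0.044299.
Therefore the posterior P(box B | data) = (0.0015178) / (0.044299) = 0.034263.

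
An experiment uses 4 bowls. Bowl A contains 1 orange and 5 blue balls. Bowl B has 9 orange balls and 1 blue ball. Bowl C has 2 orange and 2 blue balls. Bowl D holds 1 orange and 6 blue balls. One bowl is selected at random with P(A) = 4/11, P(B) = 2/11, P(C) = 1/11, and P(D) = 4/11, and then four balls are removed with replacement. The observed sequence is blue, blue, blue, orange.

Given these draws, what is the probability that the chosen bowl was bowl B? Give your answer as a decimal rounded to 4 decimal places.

0.0022

For each hypothesis, P(data | H) works out to: P(data | bowl A) = (5/6)(5/6)(5/6)(1/6) = 0.096451; P(data | bowl B) = (1/10)(1/10)(1/10)(9/10) = 0.0009; P(data | bowl C) = (2/4)(2/4)(2/4)(2/4) = 0.0625; P(data | bowl D) = (6/7)(6/7)(6/7)(1/7) = 0.089963.
The prior-weighted likelihoods are 4/11 · 0.096451 = 0.035073, 2/11 · 0.0009 = 0.00016364, 1/11 · 0.0625 = 0.0056818, 4/11 · 0.089963 = 0.032714; summing to 0.073632.
Hence P(bowl B | data) = (0.00016364) / (0.073632) = 0.0022224.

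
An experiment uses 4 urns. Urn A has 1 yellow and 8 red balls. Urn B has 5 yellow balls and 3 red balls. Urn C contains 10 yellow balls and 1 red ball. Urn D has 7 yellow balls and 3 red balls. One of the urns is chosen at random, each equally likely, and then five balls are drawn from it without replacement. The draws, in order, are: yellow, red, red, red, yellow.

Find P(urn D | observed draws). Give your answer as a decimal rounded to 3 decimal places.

0.318

The likelihood of the observed sequence under each hypothesis: P(data | urn A) = (1/9)(8/8)(7/7)(6/6)(0/5) = 0; P(data | urn B) = (5/8)(3/7)(2/6)(1/5)(4/4) = 0.017857; P(data | urn C) = (10/11)(1/10)(0/9) = 0; P(data | urn D) = (7/10)(3/9)(2/8)(1/7)(6/6) = 0.0083333.
Multiplying each by its prior: 1/4 · 0 = 0, 1/4 · 0.017857 = 0.0044643, 1/4 · 0 = 0, 1/4 · 0.0083333 = 0.0020833; summing to 0.0065476.
By Bayes' rule, P(urn D | data) = (0.0020833) / (0.0065476) = 0.31818.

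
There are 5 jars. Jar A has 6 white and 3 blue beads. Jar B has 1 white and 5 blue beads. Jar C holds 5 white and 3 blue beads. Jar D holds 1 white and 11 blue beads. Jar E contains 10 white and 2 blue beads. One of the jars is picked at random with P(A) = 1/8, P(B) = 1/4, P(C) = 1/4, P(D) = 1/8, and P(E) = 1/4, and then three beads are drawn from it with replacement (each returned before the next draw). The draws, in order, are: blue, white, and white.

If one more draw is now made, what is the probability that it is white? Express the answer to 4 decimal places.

0.6660

For each hypothesis, P(data | H) works out to: P(data | jar A) = (3/9)(6/9)(6/9) = 0.14815; P(data | jar B) = (5/6)(1/6)(1/6) = 0.023148; P(data | jar C) = (3/8)(5/8)(5/8) = 0.14648; P(data | jar D) = (11/12)(1/12)(1/12) = 0.0063657; P(data | jar E) = (2/12)(10/12)(10/12) = 0.11574.
Weighting by the prior gives 1/8 · 0.14815 = 0.018519, 1/4 · 0.023148 = 0.005787, 1/4 · 0.14648 = 0.036621, 1/8 · 0.0063657 = 0.00079572, 1/4 · 0.11574 = 0.028935; with total 0.090658.
Normalising, the posterior is P(jar A | data) = 0.20427, P(jar B | data) = 0.063834, P(jar C | data) = 0.40395, P(jar D | data) = 0.0087772, P(jar E | data) = 0.31917.
The predictive probability is P(white next | data) = (2/3)(0.20427) + (1/6)(0.063834) + (5/8)(0.40395) + (1/12)(0.0087772) + (5/6)(0.31917) = 0.66599.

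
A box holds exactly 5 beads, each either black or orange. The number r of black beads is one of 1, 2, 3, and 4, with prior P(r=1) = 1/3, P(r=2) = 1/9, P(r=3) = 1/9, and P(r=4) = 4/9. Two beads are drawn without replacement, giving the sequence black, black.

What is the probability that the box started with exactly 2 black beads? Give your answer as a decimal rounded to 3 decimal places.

The likelihood of the observed sequence under each hypothesis: P(data | r = 1) = (1/5)(0/4) = 0; P(data | r = 2) = (2/5)(1/4) = 1/10; P(data | r = 3) = (3/5)(2/4) = 3/10; P(data | r = 4) = (4/5)(3/4) = 3/5.
Weighting by the prior gives 1/3 · 0 = 0, 1/9 · 1/10 = 1/90, 1/9 · 3/10 = 1/30, 4/9 · 3/5 = 4/15; these sum to 14/45.
Hence P(r = 2 | data) = (1/90) / (14/45) = 1/28.

0.036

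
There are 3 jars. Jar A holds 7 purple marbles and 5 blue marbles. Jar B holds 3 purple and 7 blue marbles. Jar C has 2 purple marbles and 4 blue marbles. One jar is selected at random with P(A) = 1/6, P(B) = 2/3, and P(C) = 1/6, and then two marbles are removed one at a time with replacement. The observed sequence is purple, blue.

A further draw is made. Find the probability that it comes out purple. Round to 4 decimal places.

Under each hypothesis, the probability of the observed sequence is: P(data | jar A) = (7/12)(5/12) = 0.24306; P(data | jar B) = (3/10)(7/10) = 0.21; P(data | jar C) = (2/6)(4/6) = 0.22222.
The prior-weighted likelihoods are 1/6 · 0.24306 = 0.040509, 2/3 · 0.21 = 0.14, 1/6 · 0.22222 = 0.037037; with total 0.21755.
The posterior is then P(jar A | data) = 0.18621, P(jar B | data) = 0.64354, P(jar C | data) = 0.17025.
The predictive probability is P(purple next | data) = (7/12)(0.18621) + (3/10)(0.64354) + (1/3)(0.17025) = 0.35843.

0.3584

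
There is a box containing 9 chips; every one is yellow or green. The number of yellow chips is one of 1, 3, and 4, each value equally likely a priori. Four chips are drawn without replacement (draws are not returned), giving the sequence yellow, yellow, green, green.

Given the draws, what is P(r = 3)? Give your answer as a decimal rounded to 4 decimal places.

Compute the likelihood of the observed sequence for each case: P(data | r = 1) = (1/9)(0/8) = 0; P(data | r = 3) = (3/9)(2/8)(6/7)(5/6) = 5/84; P(data | r = 4) = (4/9)(3/8)(5/7)(4/6) = 5/63.
Weighting by the prior gives 1/3 · 0 = 0, 1/3 · 5/84 = 5/252, 1/3 · 5/63 = 5/189; with total 5/108.
Hence P(r = 3 | data) = (5/252) / (5/108) = 3/7.

0.4286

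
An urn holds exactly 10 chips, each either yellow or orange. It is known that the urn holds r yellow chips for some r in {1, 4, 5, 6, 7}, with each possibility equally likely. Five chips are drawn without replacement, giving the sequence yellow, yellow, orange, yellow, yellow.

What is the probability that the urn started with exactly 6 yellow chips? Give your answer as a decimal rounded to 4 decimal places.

Under each hypothesis, the probability of the observed sequence is: P(data | r = 1) = (1/10)(0/9) = 0; P(data | r = 4) = (4/10)(3/9)(6/8)(2/7)(1/6) = 0.0047619; P(data | r = 5) = (5/10)(4/9)(5/8)(3/7)(2/6) = 0.019841; P(data | r = 6) = (6/10)(5/9)(4/8)(4/7)(3/6) = 0.047619; P(data | r = 7) = (7/10)(6/9)(3/8)(5/7)(4/6) = 0.083333.
Weighting by the prior gives 1/5 · 0 = 0, 1/5 · 0.0047619 = 0.00095238, 1/5 · 0.019841 = 0.0039683, 1/5 · 0.047619 = 0.0095238, 1/5 · 0.083333 = 0.016667; summing to 0.031111.
By Bayes' rule, P(r = 6 | data) = (0.0095238) / (0.031111) = 0.30612.

0.3061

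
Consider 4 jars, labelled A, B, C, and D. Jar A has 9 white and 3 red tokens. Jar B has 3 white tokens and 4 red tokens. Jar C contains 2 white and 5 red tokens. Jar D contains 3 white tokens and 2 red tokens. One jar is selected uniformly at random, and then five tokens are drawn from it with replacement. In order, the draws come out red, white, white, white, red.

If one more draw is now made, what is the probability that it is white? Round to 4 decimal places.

0.5575

Compute the likelihood of the observed sequence for each case: P(data | jar A) = (3/12)(9/12)(9/12)(9/12)(3/12) = 0.026367; P(data | jar B) = (4/7)(3/7)(3/7)(3/7)(4/7) = 0.025704; P(data | jar C) = (5/7)(2/7)(2/7)(2/7)(5/7) = 0.0119; P(data | jar D) = (2/5)(3/5)(3/5)(3/5)(2/5) = 0.03456.
Multiplying each by its prior: 1/4 · 0.026367 = 0.0065918, 1/4 · 0.025704 = 0.0064259, 1/4 · 0.0119 = 0.002975, 1/4 · 0.03456 = 0.00864; summing to 0.024633.
Dividing through by the total gives posterior P(jar A | data) = 0.2676, P(jar B | data) = 0.26087, P(jar C | data) = 0.12077, P(jar D | data) = 0.35075.
Averaging over the posterior, P(white next | data) = (3/4)(0.2676) + (3/7)(0.26087) + (2/7)(0.12077) + (3/5)(0.35075) = 0.55746.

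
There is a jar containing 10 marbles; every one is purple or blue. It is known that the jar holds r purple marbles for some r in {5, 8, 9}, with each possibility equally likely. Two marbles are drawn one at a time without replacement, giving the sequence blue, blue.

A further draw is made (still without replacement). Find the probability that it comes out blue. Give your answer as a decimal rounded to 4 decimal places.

0.3409

For each hypothesis, P(data | H) works out to: P(data | r = 5) = (5/10)(4/9) = 2/9; P(data | r = 8) = (2/10)(1/9) = 1/45; P(data | r = 9) = (1/10)(0/9) = 0.
Weighting by the prior gives 1/3 · 2/9 = 2/27, 1/3 · 1/45 = 1/135, 1/3 · 0 = 0; summing to 11/135.
Dividing through by the total gives posterior P(r = 5 | data) = 10/11, P(r = 8 | data) = 1/11, P(r = 9 | data) = 0.
The predictive probability is P(blue next | data) = (3/8)(10/11) + (0)(1/11) = 15/44.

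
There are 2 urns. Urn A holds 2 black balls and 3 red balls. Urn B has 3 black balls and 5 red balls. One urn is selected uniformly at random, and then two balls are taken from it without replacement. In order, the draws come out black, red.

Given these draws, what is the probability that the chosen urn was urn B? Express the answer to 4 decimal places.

0.4717

Compute the likelihood of the observed sequence for each case: P(data | urn A) = (2/5)(3/4) = 3/10; P(data | urn B) = (3/8)(5/7) = 15/56.
Weighting by the prior gives 1/2 · 3/10 = 3/20, 1/2 · 15/56 = 15/112; with total 159/560.
So P(urn B | data) = (15/112) / (159/560) = 25/53.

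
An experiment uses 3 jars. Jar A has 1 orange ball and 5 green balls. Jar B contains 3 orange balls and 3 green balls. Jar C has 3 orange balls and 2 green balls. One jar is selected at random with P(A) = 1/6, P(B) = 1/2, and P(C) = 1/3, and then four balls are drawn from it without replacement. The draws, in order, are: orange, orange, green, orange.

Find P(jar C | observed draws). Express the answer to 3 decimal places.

0.571

The likelihood of the observed sequence under each hypothesis: P(data | jar A) = (1/6)(0/5) = 0; P(data | jar B) = (3/6)(2/5)(3/4)(1/3) = 1/20; P(data | jar C) = (3/5)(2/4)(2/3)(1/2) = 1/10.
The prior-weighted likelihoods are 1/6 · 0 = 0, 1/2 · 1/20 = 1/40, 1/3 · 1/10 = 1/30; summing to 7/120.
By Bayes' rule, P(jar C | data) = (1/30) / (7/120) = 4/7.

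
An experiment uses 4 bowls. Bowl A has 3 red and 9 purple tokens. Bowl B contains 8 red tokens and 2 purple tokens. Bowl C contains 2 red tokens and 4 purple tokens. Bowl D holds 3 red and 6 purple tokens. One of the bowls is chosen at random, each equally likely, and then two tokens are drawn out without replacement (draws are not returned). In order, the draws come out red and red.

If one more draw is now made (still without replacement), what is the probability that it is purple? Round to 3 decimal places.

0.409

Under each hypothesis, the probability of the observed sequence is: P(data | bowl A) = (3/12)(2/11) = 0.045455; P(data | bowl B) = (8/10)(7/9) = 0.62222; P(data | bowl C) = (2/6)(1/5) = 0.066667; P(data | bowl D) = (3/9)(2/8) = 0.083333.
Multiplying each by its prior: 1/4 · 0.045455 = 0.011364, 1/4 · 0.62222 = 0.15556, 1/4 · 0.066667 = 0.016667, 1/4 · 0.083333 = 0.020833; with total 0.20442.
The posterior is then P(bowl A | data) = 0.05559, P(bowl B | data) = 0.76096, P(bowl C | data) = 0.081532, P(bowl D | data) = 0.10191.
The predictive probability is P(purple next | data) = (9/10)(0.05559) + (1/4)(0.76096) + (1)(0.081532) + (6/7)(0.10191) = 0.40916.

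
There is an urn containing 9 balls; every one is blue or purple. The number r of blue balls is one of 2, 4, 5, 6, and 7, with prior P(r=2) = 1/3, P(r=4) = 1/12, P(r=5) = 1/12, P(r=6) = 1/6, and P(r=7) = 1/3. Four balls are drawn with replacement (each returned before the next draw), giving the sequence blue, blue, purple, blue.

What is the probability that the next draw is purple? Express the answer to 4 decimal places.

The likelihood of the observed sequence under each hypothesis: P(data | r = 2) = (2/9)(2/9)(7/9)(2/9) = 0.0085353; P(data | r = 4) = (4/9)(4/9)(5/9)(4/9) = 0.048773; P(data | r = 5) = (5/9)(5/9)(4/9)(5/9) = 0.076208; P(data | r = 6) = (6/9)(6/9)(3/9)(6/9) = 0.098765; P(data | r = 7) = (7/9)(7/9)(2/9)(7/9) = 0.10456.
The prior-weighted likelihoods are 1/3 · 0.0085353 = 0.0028451, 1/12 · 0.048773 = 0.0040644, 1/12 · 0.076208 = 0.0063507, 1/6 · 0.098765 = 0.016461, 1/3 · 0.10456 = 0.034852; summing to 0.064573.
The posterior is then P(r = 2 | data) = 0.04406, P(r = 4 | data) = 0.062943, P(r = 5 | data) = 0.098348, P(r = 6 | data) = 0.25492, P(r = 7 | data) = 0.53973.
Averaging over the posterior, P(purple next | data) = (7/9)(0.04406) + (5/9)(0.062943) + (4/9)(0.098348) + (1/3)(0.25492) + (2/9)(0.53973) = 0.31786.

0.3179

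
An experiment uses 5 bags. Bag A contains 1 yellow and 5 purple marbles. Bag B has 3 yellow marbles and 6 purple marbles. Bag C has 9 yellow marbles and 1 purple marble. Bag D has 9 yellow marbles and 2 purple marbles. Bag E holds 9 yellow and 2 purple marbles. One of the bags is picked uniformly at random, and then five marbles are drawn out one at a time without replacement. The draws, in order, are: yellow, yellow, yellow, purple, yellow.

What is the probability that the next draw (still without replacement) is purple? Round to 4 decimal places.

0.1143

Under each hypothesis, the probability of the observed sequence is: P(data | bag A) = (1/6)(0/5) = 0; P(data | bag B) = (3/9)(2/8)(1/7)(6/6)(0/5) = 0; P(data | bag C) = (9/10)(8/9)(7/8)(1/7)(6/6) = 1/10; P(data | bag D) = (9/11)(8/10)(7/9)(2/8)(6/7) = 6/55; P(data | bag E) = (9/11)(8/10)(7/9)(2/8)(6/7) = 6/55.
Weighting by the prior gives 1/5 · 0 = 0, 1/5 · 0 = 0, 1/5 · 1/10 = 1/50, 1/5 · 6/55 = 6/275, 1/5 · 6/55 = 6/275; summing to 7/110.
Dividing through by the total gives posterior P(bag A | data) = 0, P(bag B | data) = 0, P(bag C | data) = 11/35, P(bag D | data) = 12/35, P(bag E | data) = 12/35.
Averaging over the posterior, P(purple next | data) = (0)(11/35) + (1/6)(12/35) + (1/6)(12/35) = 4/35.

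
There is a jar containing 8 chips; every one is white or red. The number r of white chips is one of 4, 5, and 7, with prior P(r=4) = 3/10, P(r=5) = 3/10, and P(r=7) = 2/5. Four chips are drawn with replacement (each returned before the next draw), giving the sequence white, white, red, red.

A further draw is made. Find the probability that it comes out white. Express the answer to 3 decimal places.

0.596

Compute the likelihood of the observed sequence for each case: P(data | r = 4) = (4/8)(4/8)(4/8)(4/8) = 0.0625; P(data | r = 5) = (5/8)(5/8)(3/8)(3/8) = 0.054932; P(data | r = 7) = (7/8)(7/8)(1/8)(1/8) = 0.011963.
Multiplying each by its prior: 3/10 · 0.0625 = 0.01875, 3/10 · 0.054932 = 0.016479, 2/5 · 0.011963 = 0.0047852; with total 0.040015.
The posterior is then P(r = 4 | data) = 0.46858, P(r = 5 | data) = 0.41184, P(r = 7 | data) = 0.11959.
Averaging over the posterior, P(white next | data) = (1/2)(0.46858) + (5/8)(0.41184) + (7/8)(0.11959) = 0.59632.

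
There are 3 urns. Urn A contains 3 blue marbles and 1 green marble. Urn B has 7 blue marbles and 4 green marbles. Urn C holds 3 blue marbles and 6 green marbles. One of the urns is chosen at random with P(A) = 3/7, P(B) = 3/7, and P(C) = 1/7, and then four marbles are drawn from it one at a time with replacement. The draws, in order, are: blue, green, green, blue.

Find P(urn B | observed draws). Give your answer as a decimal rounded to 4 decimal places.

0.5092

The likelihood of the observed sequence under each hypothesis: P(data | urn A) = (3/4)(1/4)(1/4)(3/4) = 0.035156; P(data | urn B) = (7/11)(4/11)(4/11)(7/11) = 0.053548; P(data | urn C) = (3/9)(6/9)(6/9)(3/9) = 0.049383.
The prior-weighted likelihoods are 3/7 · 0.035156 = 0.015067, 3/7 · 0.053548 = 0.022949, 1/7 · 0.049383 = 0.0070547; with total 0.045071.
Therefore the posterior P(urn B | data) = (0.022949) / (0.045071) = 0.50918.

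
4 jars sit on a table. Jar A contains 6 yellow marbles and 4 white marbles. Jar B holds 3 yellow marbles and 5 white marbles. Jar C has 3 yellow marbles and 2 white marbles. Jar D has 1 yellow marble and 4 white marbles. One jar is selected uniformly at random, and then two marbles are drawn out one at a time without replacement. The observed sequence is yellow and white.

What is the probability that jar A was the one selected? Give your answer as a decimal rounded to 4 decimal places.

Compute the likelihood of the observed sequence for each case: P(data | jar A) = (6/10)(4/9) = 0.26667; P(data | jar B) = (3/8)(5/7) = 0.26786; P(data | jar C) = (3/5)(2/4) = 0.3; P(data | jar D) = (1/5)(4/4) = 0.2.
Multiplying each by its prior: 1/4 · 0.26667 = 0.066667, 1/4 · 0.26786 = 0.066964, 1/4 · 0.3 = 0.075, 1/4 · 0.2 = 0.05; with total 0.25863.
So P(jar A | data) = (0.066667) / (0.25863) = 0.25777.

0.2578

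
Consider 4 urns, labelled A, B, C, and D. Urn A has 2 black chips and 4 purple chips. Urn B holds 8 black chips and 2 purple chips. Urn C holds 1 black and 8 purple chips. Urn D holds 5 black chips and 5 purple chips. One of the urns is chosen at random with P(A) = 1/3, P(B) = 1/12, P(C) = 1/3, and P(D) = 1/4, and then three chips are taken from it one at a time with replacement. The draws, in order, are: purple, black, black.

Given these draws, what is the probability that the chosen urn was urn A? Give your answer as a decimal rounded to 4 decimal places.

0.3514

Compute the likelihood of the observed sequence for each case: P(data | urn A) = (4/6)(2/6)(2/6) = 0.074074; P(data | urn B) = (2/10)(8/10)(8/10) = 0.128; P(data | urn C) = (8/9)(1/9)(1/9) = 0.010974; P(data | urn D) = (5/10)(5/10)(5/10) = 0.125.
Weighting by the prior gives 1/3 · 0.074074 = 0.024691, 1/12 · 0.128 = 0.010667, 1/3 · 0.010974 = 0.003658, 1/4 · 0.125 = 0.03125; summing to 0.070266.
So P(urn A | data) = (0.024691) / (0.070266) = 0.3514.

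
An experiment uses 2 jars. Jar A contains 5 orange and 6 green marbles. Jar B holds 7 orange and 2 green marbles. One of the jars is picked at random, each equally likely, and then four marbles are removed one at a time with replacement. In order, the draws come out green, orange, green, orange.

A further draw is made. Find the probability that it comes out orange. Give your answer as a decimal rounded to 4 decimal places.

0.5603

Compute the likelihood of the observed sequence for each case: P(data | jar A) = (6/11)(5/11)(6/11)(5/11) = 0.061471; P(data | jar B) = (2/9)(7/9)(2/9)(7/9) = 0.029873.
The prior-weighted likelihoods are 1/2 · 0.061471 = 0.030736, 1/2 · 0.029873 = 0.014937; these sum to 0.045672.
The posterior is then P(jar A | data) = 0.67296, P(jar B | data) = 0.32704.
So P(orange next | data) = Σ P(orange next | H) P(H | data) = (5/11)(0.67296) + (7/9)(0.32704) = 0.56026.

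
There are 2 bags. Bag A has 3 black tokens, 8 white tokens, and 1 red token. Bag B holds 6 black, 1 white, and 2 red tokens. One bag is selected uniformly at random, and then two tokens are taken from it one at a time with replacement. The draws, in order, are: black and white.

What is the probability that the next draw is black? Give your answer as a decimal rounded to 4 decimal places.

The likelihood of the observed sequence under each hypothesis: P(data | bag A) = (3/12)(8/12) = 1/6; P(data | bag B) = (6/9)(1/9) = 2/27.
Multiplying each by its prior: 1/2 · 1/6 = 1/12, 1/2 · 2/27 = 1/27; summing to 13/108.
Dividing through by the total gives posterior P(bag A | data) = 9/13, P(bag B | data) = 4/13.
The predictive probability is P(black next | data) = (1/4)(9/13) + (2/3)(4/13) = 59/156.

0.3782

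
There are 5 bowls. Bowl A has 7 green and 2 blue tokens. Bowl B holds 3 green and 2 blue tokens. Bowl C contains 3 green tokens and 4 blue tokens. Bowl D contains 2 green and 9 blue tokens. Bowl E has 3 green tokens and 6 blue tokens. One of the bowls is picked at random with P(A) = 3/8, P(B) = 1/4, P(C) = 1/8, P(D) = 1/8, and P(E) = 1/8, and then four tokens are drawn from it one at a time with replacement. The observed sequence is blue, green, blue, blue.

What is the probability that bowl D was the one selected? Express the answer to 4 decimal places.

0.2616

Compute the likelihood of the observed sequence for each case: P(data | bowl A) = (2/9)(7/9)(2/9)(2/9) = 0.0085353; P(data | bowl B) = (2/5)(3/5)(2/5)(2/5) = 0.0384; P(data | bowl C) = (4/7)(3/7)(4/7)(4/7) = 0.079967; P(data | bowl D) = (9/11)(2/11)(9/11)(9/11) = 0.099583; P(data | bowl E) = (6/9)(3/9)(6/9)(6/9) = 0.098765.
The prior-weighted likelihoods are 3/8 · 0.0085353 = 0.0032007, 1/4 · 0.0384 = 0.0096, 1/8 · 0.079967 = 0.0099958, 1/8 · 0.099583 = 0.012448, 1/8 · 0.098765 = 0.012346; summing to 0.04759.
So P(bowl D | data) = (0.012448) / (0.04759) = 0.26156.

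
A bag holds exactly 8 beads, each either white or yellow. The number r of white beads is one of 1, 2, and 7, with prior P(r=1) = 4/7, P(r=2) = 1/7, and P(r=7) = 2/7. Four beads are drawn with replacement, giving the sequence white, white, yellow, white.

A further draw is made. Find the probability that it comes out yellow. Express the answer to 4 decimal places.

0.1919

For each hypothesis, P(data | H) works out to: P(data | r = 1) = (1/8)(1/8)(7/8)(1/8) = 0.001709; P(data | r = 2) = (2/8)(2/8)(6/8)(2/8) = 0.011719; P(data | r = 7) = (7/8)(7/8)(1/8)(7/8) = 0.08374.
Multiplying each by its prior: 4/7 · 0.001709 = 0.00097656, 1/7 · 0.011719 = 0.0016741, 2/7 · 0.08374 = 0.023926; with total 0.026576.
The posterior is then P(r = 1 | data) = 0.036745, P(r = 2 | data) = 0.062992, P(r = 7 | data) = 0.90026.
The predictive probability is P(yellow next | data) = (7/8)(0.036745) + (3/4)(0.062992) + (1/8)(0.90026) = 0.19193.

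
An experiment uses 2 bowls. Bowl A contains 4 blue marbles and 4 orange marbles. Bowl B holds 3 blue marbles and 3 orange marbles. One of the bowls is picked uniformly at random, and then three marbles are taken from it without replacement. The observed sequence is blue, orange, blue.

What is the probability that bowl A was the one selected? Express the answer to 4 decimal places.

The likelihood of the observed sequence under each hypothesis: P(data | bowl A) = (4/8)(4/7)(3/6) = 1/7; P(data | bowl B) = (3/6)(3/5)(2/4) = 3/20.
Multiplying each by its prior: 1/2 · 1/7 = 1/14, 1/2 · 3/20 = 3/40; summing to 41/280.
Therefore the posterior P(bowl A | data) = (1/14) / (41/280) = 20/41.

0.4878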